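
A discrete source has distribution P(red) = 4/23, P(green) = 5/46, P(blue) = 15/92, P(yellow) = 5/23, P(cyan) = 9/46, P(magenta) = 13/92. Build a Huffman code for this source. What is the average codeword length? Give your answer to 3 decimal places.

Repeatedly combine the two least-probable nodes; the expected code length is the sum of the merged weights.
merge 5/46 + 13/92 → 1/4
merge 15/92 + 4/23 → 31/92
merge 9/46 + 5/23 → 19/46
merge 1/4 + 31/92 → 27/46
merge 19/46 + 27/46 → 1
L = 1/4 + 31/92 + 19/46 + 27/46 + 1 = 119/46 ≈ 2.587 bits/symbol.

2.587 bits/symbol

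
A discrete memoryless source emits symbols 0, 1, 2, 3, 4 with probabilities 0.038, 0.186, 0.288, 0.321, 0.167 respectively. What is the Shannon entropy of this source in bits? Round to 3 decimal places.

2.105 bits

H = −Σ pᵢ log₂ pᵢ.
−0.038·log₂(0.038) = 0.1793
−0.186·log₂(0.186) = 0.4514
−0.288·log₂(0.288) = 0.5172
−0.321·log₂(0.321) = 0.5262
−0.167·log₂(0.167) = 0.4312
Sum ≈ 2.1053 → 2.105 bits.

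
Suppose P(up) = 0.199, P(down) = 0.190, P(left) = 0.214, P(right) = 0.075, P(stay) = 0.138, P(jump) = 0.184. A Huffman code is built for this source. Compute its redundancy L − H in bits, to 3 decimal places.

0.068 bits

Entropy H = −Σ p log₂ p ≈ 2.5187 bits.
Huffman merges: 3/40+69/500→213/1000; 23/125+19/100→187/500; 199/1000+213/1000→103/250; 107/500+187/500→147/250; 103/250+147/250→1. L = 2587/1000 ≈ 2.5870.
L − H = 2.5870 − 2.5187 = 0.068 bits.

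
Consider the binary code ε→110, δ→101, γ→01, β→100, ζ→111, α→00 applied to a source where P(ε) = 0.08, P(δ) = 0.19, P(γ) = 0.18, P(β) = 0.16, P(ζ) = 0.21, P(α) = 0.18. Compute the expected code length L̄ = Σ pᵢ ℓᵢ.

L̄ = Σ pᵢ·ℓᵢ = 0.08·3 + 0.19·3 + 0.18·2 + 0.16·3 + 0.21·3 + 0.18·2 = 2.64 bits/symbol.

2.64 bits/symbol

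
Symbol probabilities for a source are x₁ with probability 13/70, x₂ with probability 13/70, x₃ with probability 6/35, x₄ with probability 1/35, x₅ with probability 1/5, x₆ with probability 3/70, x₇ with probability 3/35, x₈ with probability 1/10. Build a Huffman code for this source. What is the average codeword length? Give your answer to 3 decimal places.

Repeatedly combine the two least-probable nodes; the expected code length is the sum of the merged weights.
merge 1/35 + 3/70 → 1/14
merge 1/14 + 3/35 → 11/70
merge 1/10 + 11/70 → 9/35
merge 6/35 + 13/70 → 5/14
merge 13/70 + 1/5 → 27/70
merge 9/35 + 5/14 → 43/70
merge 27/70 + 43/70 → 1
L = 1/14 + 11/70 + 9/35 + 5/14 + 27/70 + 43/70 + 1 = 199/70 ≈ 2.843 bits/symbol.

2.843 bits/symbol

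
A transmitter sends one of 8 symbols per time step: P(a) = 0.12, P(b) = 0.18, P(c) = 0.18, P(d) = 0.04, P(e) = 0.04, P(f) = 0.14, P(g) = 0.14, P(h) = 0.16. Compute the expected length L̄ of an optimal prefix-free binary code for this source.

Repeatedly combine the two least-probable nodes; the expected code length is the sum of the merged weights.
merge 1/25 + 1/25 → 2/25
merge 2/25 + 3/25 → 1/5
merge 7/50 + 7/50 → 7/25
merge 4/25 + 9/50 → 17/50
merge 9/50 + 1/5 → 19/50
merge 7/25 + 17/50 → 31/50
merge 19/50 + 31/50 → 1
L = 2/25 + 1/5 + 7/25 + 17/50 + 19/50 + 31/50 + 1 = 29/10 = 2.9 bits/symbol.

2.9 bits/symbol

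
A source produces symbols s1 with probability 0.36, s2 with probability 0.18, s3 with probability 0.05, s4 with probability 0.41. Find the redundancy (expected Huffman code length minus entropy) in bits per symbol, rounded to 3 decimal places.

0.101 bits

Entropy H = −Σ p log₂ p ≈ 1.7194 bits.
Huffman merges: 1/20+9/50→23/100; 23/100+9/25→59/100; 41/100+59/100→1. L = 91/50 ≈ 1.8200.
L − H = 1.8200 − 1.7194 = 0.101 bits.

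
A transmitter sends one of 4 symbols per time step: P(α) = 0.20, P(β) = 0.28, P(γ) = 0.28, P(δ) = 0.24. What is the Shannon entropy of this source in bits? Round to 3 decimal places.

H = −Σ pᵢ log₂ pᵢ.
−0.20·log₂(0.20) = 0.4644
−0.28·log₂(0.28) = 0.5142
−0.28·log₂(0.28) = 0.5142
−0.24·log₂(0.24) = 0.4941
Sum ≈ 1.9870 → 1.987 bits.

1.987 bits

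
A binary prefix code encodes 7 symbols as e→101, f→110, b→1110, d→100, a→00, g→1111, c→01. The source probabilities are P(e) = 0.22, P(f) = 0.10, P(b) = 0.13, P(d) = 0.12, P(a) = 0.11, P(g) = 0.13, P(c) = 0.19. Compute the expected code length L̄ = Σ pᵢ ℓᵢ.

L̄ = Σ pᵢ·ℓᵢ = 0.22·3 + 0.10·3 + 0.13·4 + 0.12·3 + 0.11·2 + 0.13·4 + 0.19·2 = 2.96 bits/symbol.

2.96 bits/symbol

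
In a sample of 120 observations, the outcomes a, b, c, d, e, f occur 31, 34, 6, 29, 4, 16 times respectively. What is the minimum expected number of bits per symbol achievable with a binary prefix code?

2.3 bits/symbol

Probabilities are the counts divided by 120.
Repeatedly combine the two least-probable nodes; the expected code length is the sum of the merged weights.
merge 1/30 + 1/20 → 1/12
merge 1/12 + 2/15 → 13/60
merge 13/60 + 29/120 → 11/24
merge 31/120 + 17/60 → 13/24
merge 11/24 + 13/24 → 1
L = 1/12 + 13/60 + 11/24 + 13/24 + 1 = 23/10 = 2.3 bits/symbol.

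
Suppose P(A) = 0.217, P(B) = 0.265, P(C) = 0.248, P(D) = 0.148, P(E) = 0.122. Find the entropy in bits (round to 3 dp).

2.263 bits

H = −Σ pᵢ log₂ pᵢ.
−0.217·log₂(0.217) = 0.4783
−0.265·log₂(0.265) = 0.5077
−0.248·log₂(0.248) = 0.4989
−0.148·log₂(0.148) = 0.4079
−0.122·log₂(0.122) = 0.3703
Sum ≈ 2.2631 → 2.263 bits.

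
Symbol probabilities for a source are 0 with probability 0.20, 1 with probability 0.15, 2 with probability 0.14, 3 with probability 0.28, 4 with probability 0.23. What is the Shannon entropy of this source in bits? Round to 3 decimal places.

H = −Σ pᵢ log₂ pᵢ.
−0.20·log₂(0.20) = 0.4644
−0.15·log₂(0.15) = 0.4105
−0.14·log₂(0.14) = 0.3971
−0.28·log₂(0.28) = 0.5142
−0.23·log₂(0.23) = 0.4877
Sum ≈ 2.2739 → 2.274 bits.

2.274 bits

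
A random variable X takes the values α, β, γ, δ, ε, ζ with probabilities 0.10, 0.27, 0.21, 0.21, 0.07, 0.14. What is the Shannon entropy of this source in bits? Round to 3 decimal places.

2.454 bits

H = −Σ pᵢ log₂ pᵢ.
−0.10·log₂(0.10) = 0.3322
−0.27·log₂(0.27) = 0.5100
−0.21·log₂(0.21) = 0.4728
−0.21·log₂(0.21) = 0.4728
−0.07·log₂(0.07) = 0.2686
−0.14·log₂(0.14) = 0.3971
Sum ≈ 2.4535 → 2.454 bits.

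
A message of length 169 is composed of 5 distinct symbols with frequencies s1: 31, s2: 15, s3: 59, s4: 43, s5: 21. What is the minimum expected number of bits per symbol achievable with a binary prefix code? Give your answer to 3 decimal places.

2.213 bits/symbol

Probabilities are the counts divided by 169.
Repeatedly combine the two least-probable nodes; the expected code length is the sum of the merged weights.
merge 15/169 + 21/169 → 36/169
merge 31/169 + 36/169 → 67/169
merge 43/169 + 59/169 → 102/169
merge 67/169 + 102/169 → 1
L = 36/169 + 67/169 + 102/169 + 1 = 374/169 ≈ 2.213 bits/symbol.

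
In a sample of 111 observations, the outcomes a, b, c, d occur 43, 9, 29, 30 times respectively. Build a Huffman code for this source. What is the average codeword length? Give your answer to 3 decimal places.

Probabilities are the counts divided by 111.
Repeatedly combine the two least-probable nodes; the expected code length is the sum of the merged weights.
merge 3/37 + 29/111 → 38/111
merge 10/37 + 38/111 → 68/111
merge 43/111 + 68/111 → 1
L = 38/111 + 68/111 + 1 = 217/111 ≈ 1.955 bits/symbol.

1.955 bits/symbol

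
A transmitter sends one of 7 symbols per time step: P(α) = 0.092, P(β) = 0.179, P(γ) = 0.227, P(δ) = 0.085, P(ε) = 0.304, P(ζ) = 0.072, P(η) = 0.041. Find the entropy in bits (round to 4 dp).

H = −Σ pᵢ log₂ pᵢ.
−0.092·log₂(0.092) = 0.3167
−0.179·log₂(0.179) = 0.4443
−0.227·log₂(0.227) = 0.4856
−0.085·log₂(0.085) = 0.3023
−0.304·log₂(0.304) = 0.5222
−0.072·log₂(0.072) = 0.2733
−0.041·log₂(0.041) = 0.1889
Sum ≈ 2.5333 → 2.5333 bits.

2.5333 bits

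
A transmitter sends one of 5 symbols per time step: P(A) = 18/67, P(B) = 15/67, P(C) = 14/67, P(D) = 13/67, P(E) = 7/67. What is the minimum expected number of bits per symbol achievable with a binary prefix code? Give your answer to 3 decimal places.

Repeatedly combine the two least-probable nodes; the expected code length is the sum of the merged weights.
merge 7/67 + 13/67 → 20/67
merge 14/67 + 15/67 → 29/67
merge 18/67 + 20/67 → 38/67
merge 29/67 + 38/67 → 1
L = 20/67 + 29/67 + 38/67 + 1 = 154/67 ≈ 2.299 bits/symbol.

2.299 bits/symbol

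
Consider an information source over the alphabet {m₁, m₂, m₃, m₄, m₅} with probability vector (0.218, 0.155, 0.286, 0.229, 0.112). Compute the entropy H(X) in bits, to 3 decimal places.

H = −Σ pᵢ log₂ pᵢ.
−0.218·log₂(0.218) = 0.4791
−0.155·log₂(0.155) = 0.4169
−0.286·log₂(0.286) = 0.5165
−0.229·log₂(0.229) = 0.4870
−0.112·log₂(0.112) = 0.3537
Sum ≈ 2.2532 → 2.253 bits.

2.253 bits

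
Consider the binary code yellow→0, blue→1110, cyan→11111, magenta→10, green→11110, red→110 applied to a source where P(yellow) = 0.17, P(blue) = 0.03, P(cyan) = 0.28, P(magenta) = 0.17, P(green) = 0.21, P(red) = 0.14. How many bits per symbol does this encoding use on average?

3.5 bits/symbol

L̄ = Σ pᵢ·ℓᵢ = 0.17·1 + 0.03·4 + 0.28·5 + 0.17·2 + 0.21·5 + 0.14·3 = 3.5 bits/symbol.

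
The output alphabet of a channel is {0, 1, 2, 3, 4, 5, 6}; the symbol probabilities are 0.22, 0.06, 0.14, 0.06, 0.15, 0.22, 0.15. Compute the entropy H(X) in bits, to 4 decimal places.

H = −Σ pᵢ log₂ pᵢ.
−0.22·log₂(0.22) = 0.4806
−0.06·log₂(0.06) = 0.2435
−0.14·log₂(0.14) = 0.3971
−0.06·log₂(0.06) = 0.2435
−0.15·log₂(0.15) = 0.4105
−0.22·log₂(0.22) = 0.4806
−0.15·log₂(0.15) = 0.4105
Sum ≈ 2.6664 → 2.6664 bits.

2.6664 bits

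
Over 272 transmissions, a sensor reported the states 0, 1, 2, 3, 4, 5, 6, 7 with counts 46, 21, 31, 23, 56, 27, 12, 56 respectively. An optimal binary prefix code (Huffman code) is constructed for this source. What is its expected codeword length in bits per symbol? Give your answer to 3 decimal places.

2.893 bits/symbol

Probabilities are the counts divided by 272.
Repeatedly combine the two least-probable nodes; the expected code length is the sum of the merged weights.
merge 3/68 + 21/272 → 33/272
merge 23/272 + 27/272 → 25/136
merge 31/272 + 33/272 → 4/17
merge 23/136 + 25/136 → 6/17
merge 7/34 + 7/34 → 7/17
merge 4/17 + 6/17 → 10/17
merge 7/17 + 10/17 → 1
L = 33/272 + 25/136 + 4/17 + 6/17 + 7/17 + 10/17 + 1 = 787/272 ≈ 2.893 bits/symbol.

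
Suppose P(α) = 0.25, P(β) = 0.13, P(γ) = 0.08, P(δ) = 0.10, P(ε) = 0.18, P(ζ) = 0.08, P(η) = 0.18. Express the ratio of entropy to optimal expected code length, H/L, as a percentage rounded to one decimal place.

Entropy H = −Σ p log₂ p ≈ 2.6885 bits.
Huffman merges: 2/25+2/25→4/25; 1/10+13/100→23/100; 4/25+9/50→17/50; 9/50+23/100→41/100; 1/4+17/50→59/100; 41/100+59/100→1. L = 273/100 ≈ 2.7300.
Efficiency = H/L = 2.6885/2.7300 = 98.5%.

98.5%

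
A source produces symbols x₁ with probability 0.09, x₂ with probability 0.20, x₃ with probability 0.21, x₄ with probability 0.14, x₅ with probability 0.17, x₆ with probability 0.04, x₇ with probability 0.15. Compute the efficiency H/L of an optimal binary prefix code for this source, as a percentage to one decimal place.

Entropy H = −Σ p log₂ p ≈ 2.6779 bits.
Huffman merges: 1/25+9/100→13/100; 13/100+7/50→27/100; 3/20+17/100→8/25; 1/5+21/100→41/100; 27/100+8/25→59/100; 41/100+59/100→1. L = 68/25 ≈ 2.7200.
Efficiency = H/L = 2.6779/2.7200 = 98.5%.

98.5%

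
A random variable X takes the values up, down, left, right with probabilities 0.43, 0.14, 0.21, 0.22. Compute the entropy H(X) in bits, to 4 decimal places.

H = −Σ pᵢ log₂ pᵢ.
−0.43·log₂(0.43) = 0.5236
−0.14·log₂(0.14) = 0.3971
−0.21·log₂(0.21) = 0.4728
−0.22·log₂(0.22) = 0.4806
Sum ≈ 1.8741 → 1.8741 bits.

1.8741 bits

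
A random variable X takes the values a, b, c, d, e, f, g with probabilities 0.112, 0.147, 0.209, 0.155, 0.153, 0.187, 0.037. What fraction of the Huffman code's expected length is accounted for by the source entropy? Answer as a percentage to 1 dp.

Entropy H = −Σ p log₂ p ≈ 2.6920 bits.
Huffman merges: 37/1000+14/125→149/1000; 147/1000+149/1000→37/125; 153/1000+31/200→77/250; 187/1000+209/1000→99/250; 37/125+77/250→151/250; 99/250+151/250→1. L = 2753/1000 ≈ 2.7530.
Efficiency = H/L = 2.6920/2.7530 = 97.8%.

97.8%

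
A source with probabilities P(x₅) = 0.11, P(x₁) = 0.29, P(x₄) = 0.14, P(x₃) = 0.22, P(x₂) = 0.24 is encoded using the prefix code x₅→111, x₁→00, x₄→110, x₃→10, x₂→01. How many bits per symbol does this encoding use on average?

2.25 bits/symbol

L̄ = Σ pᵢ·ℓᵢ = 0.11·3 + 0.29·2 + 0.14·3 + 0.22·2 + 0.24·2 = 2.25 bits/symbol.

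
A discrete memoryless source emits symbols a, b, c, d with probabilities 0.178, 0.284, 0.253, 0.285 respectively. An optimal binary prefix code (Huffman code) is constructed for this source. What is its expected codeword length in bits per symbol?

2 bits/symbol

Repeatedly combine the two least-probable nodes; the expected code length is the sum of the merged weights.
merge 89/500 + 253/1000 → 431/1000
merge 71/250 + 57/200 → 569/1000
merge 431/1000 + 569/1000 → 1
L = 431/1000 + 569/1000 + 1 = 2 bits/symbol.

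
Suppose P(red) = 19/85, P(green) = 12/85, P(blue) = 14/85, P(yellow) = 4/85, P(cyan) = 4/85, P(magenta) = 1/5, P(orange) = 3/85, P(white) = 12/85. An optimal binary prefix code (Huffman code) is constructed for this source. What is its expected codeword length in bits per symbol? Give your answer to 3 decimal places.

Repeatedly combine the two least-probable nodes; the expected code length is the sum of the merged weights.
merge 3/85 + 4/85 → 7/85
merge 4/85 + 7/85 → 11/85
merge 11/85 + 12/85 → 23/85
merge 12/85 + 14/85 → 26/85
merge 1/5 + 19/85 → 36/85
merge 23/85 + 26/85 → 49/85
merge 36/85 + 49/85 → 1
L = 7/85 + 11/85 + 23/85 + 26/85 + 36/85 + 49/85 + 1 = 237/85 ≈ 2.788 bits/symbol.

2.788 bits/symbol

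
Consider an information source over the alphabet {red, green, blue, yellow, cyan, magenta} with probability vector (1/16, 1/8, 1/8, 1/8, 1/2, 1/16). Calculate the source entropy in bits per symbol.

Each probability is a power of 1/2, so log₂(1/p) is an integer.
H = Σ p·log₂(1/p) = 1/16·4 + 1/8·3 + 1/8·3 + 1/8·3 + 1/2·1 + 1/16·4 = 2.125 bits.

2.125 bits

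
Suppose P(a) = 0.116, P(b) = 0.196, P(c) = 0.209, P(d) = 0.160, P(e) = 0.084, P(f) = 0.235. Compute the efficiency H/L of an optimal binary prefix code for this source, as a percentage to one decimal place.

98.1%

Entropy H = −Σ p log₂ p ≈ 2.5075 bits.
Huffman merges: 21/250+29/250→1/5; 4/25+49/250→89/250; 1/5+209/1000→409/1000; 47/200+89/250→591/1000; 409/1000+591/1000→1. L = 639/250 ≈ 2.5560.
Efficiency = H/L = 2.5075/2.5560 = 98.1%.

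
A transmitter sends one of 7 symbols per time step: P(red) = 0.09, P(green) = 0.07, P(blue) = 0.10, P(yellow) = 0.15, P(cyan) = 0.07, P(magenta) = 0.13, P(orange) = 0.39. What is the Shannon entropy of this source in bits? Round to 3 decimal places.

2.505 bits

H = −Σ pᵢ log₂ pᵢ.
−0.09·log₂(0.09) = 0.3127
−0.07·log₂(0.07) = 0.2686
−0.10·log₂(0.10) = 0.3322
−0.15·log₂(0.15) = 0.4105
−0.07·log₂(0.07) = 0.2686
−0.13·log₂(0.13) = 0.3826
−0.39·log₂(0.39) = 0.5298
Sum ≈ 2.5049 → 2.505 bits.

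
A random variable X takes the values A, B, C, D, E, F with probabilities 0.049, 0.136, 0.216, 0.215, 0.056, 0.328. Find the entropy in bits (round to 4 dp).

H = −Σ pᵢ log₂ pᵢ.
−0.049·log₂(0.049) = 0.2132
−0.136·log₂(0.136) = 0.3915
−0.216·log₂(0.216) = 0.4776
−0.215·log₂(0.215) = 0.4768
−0.056·log₂(0.056) = 0.2329
−0.328·log₂(0.328) = 0.5275
Sum ≈ 2.3194 → 2.3194 bits.

2.3194 bits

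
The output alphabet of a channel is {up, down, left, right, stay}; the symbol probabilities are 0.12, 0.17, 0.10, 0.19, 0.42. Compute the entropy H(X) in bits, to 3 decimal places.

H = −Σ pᵢ log₂ pᵢ.
−0.12·log₂(0.12) = 0.3671
−0.17·log₂(0.17) = 0.4346
−0.10·log₂(0.10) = 0.3322
−0.19·log₂(0.19) = 0.4552
−0.42·log₂(0.42) = 0.5256
Sum ≈ 2.1147 → 2.115 bits.

2.115 bits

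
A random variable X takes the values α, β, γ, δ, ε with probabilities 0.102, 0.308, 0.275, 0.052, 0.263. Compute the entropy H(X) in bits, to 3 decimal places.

2.100 bits

H = −Σ pᵢ log₂ pᵢ.
−0.102·log₂(0.102) = 0.3359
−0.308·log₂(0.308) = 0.5233
−0.275·log₂(0.275) = 0.5122
−0.052·log₂(0.052) = 0.2218
−0.263·log₂(0.263) = 0.5068
Sum ≈ 2.1000 → 2.100 bits.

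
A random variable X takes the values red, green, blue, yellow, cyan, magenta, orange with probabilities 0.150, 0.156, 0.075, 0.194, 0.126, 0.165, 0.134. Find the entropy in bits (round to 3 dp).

2.762 bits

H = −Σ pᵢ log₂ pᵢ.
−0.150·log₂(0.150) = 0.4105
−0.156·log₂(0.156) = 0.4181
−0.075·log₂(0.075) = 0.2803
−0.194·log₂(0.194) = 0.4590
−0.126·log₂(0.126) = 0.3766
−0.165·log₂(0.165) = 0.4289
−0.134·log₂(0.134) = 0.3886
Sum ≈ 2.7620 → 2.762 bits.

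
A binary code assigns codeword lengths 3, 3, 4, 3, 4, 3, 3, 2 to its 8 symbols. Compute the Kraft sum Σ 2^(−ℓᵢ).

With common denominator 2^4 = 16: Σ 2^(−ℓᵢ) = 2/16 + 2/16 + 1/16 + 2/16 + 1/16 + 2/16 + 2/16 + 4/16 = 16/16 = 1.

1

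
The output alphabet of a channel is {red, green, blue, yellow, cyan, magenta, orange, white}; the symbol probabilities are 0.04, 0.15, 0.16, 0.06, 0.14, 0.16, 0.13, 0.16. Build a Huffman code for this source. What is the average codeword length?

2.94 bits/symbol

Repeatedly combine the two least-probable nodes; the expected code length is the sum of the merged weights.
merge 1/25 + 3/50 → 1/10
merge 1/10 + 13/100 → 23/100
merge 7/50 + 3/20 → 29/100
merge 4/25 + 4/25 → 8/25
merge 4/25 + 23/100 → 39/100
merge 29/100 + 8/25 → 61/100
merge 39/100 + 61/100 → 1
L = 1/10 + 23/100 + 29/100 + 8/25 + 39/100 + 61/100 + 1 = 147/50 = 2.94 bits/symbol.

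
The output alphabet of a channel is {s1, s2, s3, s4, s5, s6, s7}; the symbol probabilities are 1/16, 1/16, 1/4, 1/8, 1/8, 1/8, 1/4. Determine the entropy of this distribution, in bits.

2.625 bits

Each probability is a power of 1/2, so log₂(1/p) is an integer.
H = Σ p·log₂(1/p) = 1/16·4 + 1/16·4 + 1/4·2 + 1/8·3 + 1/8·3 + 1/8·3 + 1/4·2 = 2.625 bits.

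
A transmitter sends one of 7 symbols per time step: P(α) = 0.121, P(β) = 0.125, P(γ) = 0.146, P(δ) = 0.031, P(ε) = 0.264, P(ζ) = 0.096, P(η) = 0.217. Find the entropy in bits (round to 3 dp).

H = −Σ pᵢ log₂ pᵢ.
−0.121·log₂(0.121) = 0.3687
−0.125·log₂(0.125) = 0.3750
−0.146·log₂(0.146) = 0.4053
−0.031·log₂(0.031) = 0.1554
−0.264·log₂(0.264) = 0.5072
−0.096·log₂(0.096) = 0.3246
−0.217·log₂(0.217) = 0.4783
Sum ≈ 2.6145 → 2.614 bits.

2.614 bits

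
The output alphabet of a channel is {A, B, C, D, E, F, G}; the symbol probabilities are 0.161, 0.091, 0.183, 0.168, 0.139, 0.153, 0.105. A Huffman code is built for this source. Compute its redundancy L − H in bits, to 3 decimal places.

Entropy H = −Σ p log₂ p ≈ 2.7711 bits.
Huffman merges: 91/1000+21/200→49/250; 139/1000+153/1000→73/250; 161/1000+21/125→329/1000; 183/1000+49/250→379/1000; 73/250+329/1000→621/1000; 379/1000+621/1000→1. L = 2817/1000 ≈ 2.8170.
L − H = 2.8170 − 2.7711 = 0.046 bits.

0.046 bits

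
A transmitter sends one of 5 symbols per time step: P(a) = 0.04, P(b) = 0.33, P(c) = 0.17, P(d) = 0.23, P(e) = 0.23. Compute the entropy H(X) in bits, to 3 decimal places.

H = −Σ pᵢ log₂ pᵢ.
−0.04·log₂(0.04) = 0.1858
−0.33·log₂(0.33) = 0.5278
−0.17·log₂(0.17) = 0.4346
−0.23·log₂(0.23) = 0.4877
−0.23·log₂(0.23) = 0.4877
Sum ≈ 2.1235 → 2.123 bits.

2.123 bits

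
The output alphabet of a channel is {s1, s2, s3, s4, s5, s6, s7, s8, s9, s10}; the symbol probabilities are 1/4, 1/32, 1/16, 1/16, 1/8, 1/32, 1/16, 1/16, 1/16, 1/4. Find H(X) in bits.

2.9375 bits

Each probability is a power of 1/2, so log₂(1/p) is an integer.
H = Σ p·log₂(1/p) = 1/4·2 + 1/32·5 + 1/16·4 + 1/16·4 + 1/8·3 + 1/32·5 + 1/16·4 + 1/16·4 + 1/16·4 + 1/4·2 = 2.9375 bits.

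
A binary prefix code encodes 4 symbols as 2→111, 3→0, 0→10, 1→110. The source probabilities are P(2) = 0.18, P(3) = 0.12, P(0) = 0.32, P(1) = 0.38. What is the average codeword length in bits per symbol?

2.44 bits/symbol

L̄ = Σ pᵢ·ℓᵢ = 0.18·3 + 0.12·1 + 0.32·2 + 0.38·3 = 2.44 bits/symbol.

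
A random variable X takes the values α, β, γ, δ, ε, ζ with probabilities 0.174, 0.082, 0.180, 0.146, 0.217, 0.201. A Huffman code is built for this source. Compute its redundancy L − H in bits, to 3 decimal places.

Entropy H = −Σ p log₂ p ≈ 2.5290 bits.
Huffman merges: 41/500+73/500→57/250; 87/500+9/50→177/500; 201/1000+217/1000→209/500; 57/250+177/500→291/500; 209/500+291/500→1. L = 1291/500 ≈ 2.5820.
L − H = 2.5820 − 2.5290 = 0.053 bits.

0.053 bits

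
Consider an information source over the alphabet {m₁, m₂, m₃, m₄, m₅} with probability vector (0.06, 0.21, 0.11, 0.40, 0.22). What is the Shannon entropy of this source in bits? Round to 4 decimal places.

2.0760 bits

H = −Σ pᵢ log₂ pᵢ.
−0.06·log₂(0.06) = 0.2435
−0.21·log₂(0.21) = 0.4728
−0.11·log₂(0.11) = 0.3503
−0.40·log₂(0.40) = 0.5288
−0.22·log₂(0.22) = 0.4806
Sum ≈ 2.0760 → 2.0760 bits.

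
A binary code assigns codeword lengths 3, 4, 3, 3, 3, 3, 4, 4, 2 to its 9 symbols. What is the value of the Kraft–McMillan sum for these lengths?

1.0625

With common denominator 2^4 = 16: Σ 2^(−ℓᵢ) = 2/16 + 1/16 + 2/16 + 2/16 + 2/16 + 2/16 + 1/16 + 1/16 + 4/16 = 17/16 = 1.0625.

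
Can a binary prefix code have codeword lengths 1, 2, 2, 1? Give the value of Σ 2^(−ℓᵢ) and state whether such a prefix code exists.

With common denominator 2^2 = 4: Σ 2^(−ℓᵢ) = 2/4 + 1/4 + 1/4 + 2/4 = 6/4 = 1.5.
Kraft's inequality requires Σ ≤ 1; here Σ = 1.5 > 1, so no such prefix code exists.

1.5; no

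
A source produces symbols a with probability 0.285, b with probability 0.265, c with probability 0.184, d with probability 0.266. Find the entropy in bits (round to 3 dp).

H = −Σ pᵢ log₂ pᵢ.
−0.285·log₂(0.285) = 0.5161
−0.265·log₂(0.265) = 0.5077
−0.184·log₂(0.184) = 0.4494
−0.266·log₂(0.266) = 0.5082
Sum ≈ 1.9814 → 1.981 bits.

1.981 bits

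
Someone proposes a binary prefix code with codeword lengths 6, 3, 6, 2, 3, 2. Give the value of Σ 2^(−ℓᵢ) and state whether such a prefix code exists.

0.78125; yes

With common denominator 2^6 = 64: Σ 2^(−ℓᵢ) = 1/64 + 8/64 + 1/64 + 16/64 + 8/64 + 16/64 = 50/64 = 0.78125.
Kraft's inequality requires Σ ≤ 1; here Σ = 0.78125 ≤ 1, so such a prefix code exists.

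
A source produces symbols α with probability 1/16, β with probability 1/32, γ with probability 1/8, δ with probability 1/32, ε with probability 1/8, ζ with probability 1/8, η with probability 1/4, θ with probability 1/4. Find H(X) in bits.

2.6875 bits

Each probability is a power of 1/2, so log₂(1/p) is an integer.
H = Σ p·log₂(1/p) = 1/16·4 + 1/32·5 + 1/8·3 + 1/32·5 + 1/8·3 + 1/8·3 + 1/4·2 + 1/4·2 = 2.6875 bits.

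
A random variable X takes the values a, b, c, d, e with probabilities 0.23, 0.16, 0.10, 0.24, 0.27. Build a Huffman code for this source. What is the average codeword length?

2.26 bits/symbol

Repeatedly combine the two least-probable nodes; the expected code length is the sum of the merged weights.
merge 1/10 + 4/25 → 13/50
merge 23/100 + 6/25 → 47/100
merge 13/50 + 27/100 → 53/100
merge 47/100 + 53/100 → 1
L = 13/50 + 47/100 + 53/100 + 1 = 113/50 = 2.26 bits/symbol.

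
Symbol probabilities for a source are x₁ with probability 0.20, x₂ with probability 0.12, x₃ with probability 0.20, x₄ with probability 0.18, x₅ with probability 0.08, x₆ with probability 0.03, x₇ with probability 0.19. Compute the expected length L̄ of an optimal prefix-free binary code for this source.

Repeatedly combine the two least-probable nodes; the expected code length is the sum of the merged weights.
merge 3/100 + 2/25 → 11/100
merge 11/100 + 3/25 → 23/100
merge 9/50 + 19/100 → 37/100
merge 1/5 + 1/5 → 2/5
merge 23/100 + 37/100 → 3/5
merge 2/5 + 3/5 → 1
L = 11/100 + 23/100 + 37/100 + 2/5 + 3/5 + 1 = 271/100 = 2.71 bits/symbol.

2.71 bits/symbol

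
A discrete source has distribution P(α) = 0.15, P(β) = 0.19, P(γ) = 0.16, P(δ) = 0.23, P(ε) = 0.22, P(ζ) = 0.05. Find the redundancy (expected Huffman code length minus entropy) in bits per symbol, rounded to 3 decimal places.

0.077 bits

Entropy H = −Σ p log₂ p ≈ 2.4731 bits.
Huffman merges: 1/20+3/20→1/5; 4/25+19/100→7/20; 1/5+11/50→21/50; 23/100+7/20→29/50; 21/50+29/50→1. L = 51/20 ≈ 2.5500.
L − H = 2.5500 − 2.4731 = 0.077 bits.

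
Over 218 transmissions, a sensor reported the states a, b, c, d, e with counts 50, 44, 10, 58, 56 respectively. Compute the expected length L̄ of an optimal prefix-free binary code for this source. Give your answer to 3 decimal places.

2.248 bits/symbol

Probabilities are the counts divided by 218.
Repeatedly combine the two least-probable nodes; the expected code length is the sum of the merged weights.
merge 5/109 + 22/109 → 27/109
merge 25/109 + 27/109 → 52/109
merge 28/109 + 29/109 → 57/109
merge 52/109 + 57/109 → 1
L = 27/109 + 52/109 + 57/109 + 1 = 245/109 ≈ 2.248 bits/symbol.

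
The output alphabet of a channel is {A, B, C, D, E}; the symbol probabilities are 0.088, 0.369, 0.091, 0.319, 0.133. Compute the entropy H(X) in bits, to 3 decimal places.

2.067 bits

H = −Σ pᵢ log₂ pᵢ.
−0.088·log₂(0.088) = 0.3086
−0.369·log₂(0.369) = 0.5307
−0.091·log₂(0.091) = 0.3147
−0.319·log₂(0.319) = 0.5258
−0.133·log₂(0.133) = 0.3871
Sum ≈ 2.0669 → 2.067 bits.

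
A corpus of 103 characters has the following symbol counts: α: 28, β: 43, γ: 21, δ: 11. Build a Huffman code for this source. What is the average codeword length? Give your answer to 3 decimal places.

1.893 bits/symbol

Probabilities are the counts divided by 103.
Repeatedly combine the two least-probable nodes; the expected code length is the sum of the merged weights.
merge 11/103 + 21/103 → 32/103
merge 28/103 + 32/103 → 60/103
merge 43/103 + 60/103 → 1
L = 32/103 + 60/103 + 1 = 195/103 ≈ 1.893 bits/symbol.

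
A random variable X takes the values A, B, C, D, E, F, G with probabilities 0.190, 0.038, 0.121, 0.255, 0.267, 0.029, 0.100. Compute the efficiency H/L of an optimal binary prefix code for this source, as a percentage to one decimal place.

Entropy H = −Σ p log₂ p ≈ 2.4949 bits.
Huffman merges: 29/1000+19/500→67/1000; 67/1000+1/10→167/1000; 121/1000+167/1000→36/125; 19/100+51/200→89/200; 267/1000+36/125→111/200; 89/200+111/200→1. L = 1261/500 ≈ 2.5220.
Efficiency = H/L = 2.4949/2.5220 = 98.9%.

98.9%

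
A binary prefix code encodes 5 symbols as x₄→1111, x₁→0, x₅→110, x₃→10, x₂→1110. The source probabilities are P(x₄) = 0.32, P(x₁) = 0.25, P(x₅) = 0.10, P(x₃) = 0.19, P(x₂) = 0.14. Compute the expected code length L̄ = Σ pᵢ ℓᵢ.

L̄ = Σ pᵢ·ℓᵢ = 0.32·4 + 0.25·1 + 0.10·3 + 0.19·2 + 0.14·4 = 2.77 bits/symbol.

2.77 bits/symbol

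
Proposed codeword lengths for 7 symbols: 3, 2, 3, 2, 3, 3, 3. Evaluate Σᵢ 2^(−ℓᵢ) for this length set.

1.125

With common denominator 2^3 = 8: Σ 2^(−ℓᵢ) = 1/8 + 2/8 + 1/8 + 2/8 + 1/8 + 1/8 + 1/8 = 9/8 = 1.125.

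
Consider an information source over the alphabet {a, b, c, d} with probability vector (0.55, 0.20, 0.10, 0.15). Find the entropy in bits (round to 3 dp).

1.681 bits

H = −Σ pᵢ log₂ pᵢ.
−0.55·log₂(0.55) = 0.4744
−0.20·log₂(0.20) = 0.4644
−0.10·log₂(0.10) = 0.3322
−0.15·log₂(0.15) = 0.4105
Sum ≈ 1.6815 → 1.681 bits.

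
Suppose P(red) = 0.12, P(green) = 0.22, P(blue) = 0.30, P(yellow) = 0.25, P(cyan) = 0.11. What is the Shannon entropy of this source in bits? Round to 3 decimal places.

2.219 bits

H = −Σ pᵢ log₂ pᵢ.
−0.12·log₂(0.12) = 0.3671
−0.22·log₂(0.22) = 0.4806
−0.30·log₂(0.30) = 0.5211
−0.25·log₂(0.25) = 0.5000
−0.11·log₂(0.11) = 0.3503
Sum ≈ 2.2190 → 2.219 bits.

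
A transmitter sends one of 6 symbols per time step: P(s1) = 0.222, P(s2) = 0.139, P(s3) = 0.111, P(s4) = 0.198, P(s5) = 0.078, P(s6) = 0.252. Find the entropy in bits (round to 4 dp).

2.4806 bits

H = −Σ pᵢ log₂ pᵢ.
−0.222·log₂(0.222) = 0.4820
−0.139·log₂(0.139) = 0.3957
−0.111·log₂(0.111) = 0.3520
−0.198·log₂(0.198) = 0.4626
−0.078·log₂(0.078) = 0.2871
−0.252·log₂(0.252) = 0.5011
Sum ≈ 2.4806 → 2.4806 bits.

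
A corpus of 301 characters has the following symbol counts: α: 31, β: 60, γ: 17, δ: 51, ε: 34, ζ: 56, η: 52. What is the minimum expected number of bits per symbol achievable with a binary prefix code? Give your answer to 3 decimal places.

Probabilities are the counts divided by 301.
Repeatedly combine the two least-probable nodes; the expected code length is the sum of the merged weights.
merge 17/301 + 31/301 → 48/301
merge 34/301 + 48/301 → 82/301
merge 51/301 + 52/301 → 103/301
merge 8/43 + 60/301 → 116/301
merge 82/301 + 103/301 → 185/301
merge 116/301 + 185/301 → 1
L = 48/301 + 82/301 + 103/301 + 116/301 + 185/301 + 1 = 835/301 ≈ 2.774 bits/symbol.

2.774 bits/symbol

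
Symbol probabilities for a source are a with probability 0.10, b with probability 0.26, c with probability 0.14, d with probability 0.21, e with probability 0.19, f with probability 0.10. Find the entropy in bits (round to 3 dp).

2.495 bits

H = −Σ pᵢ log₂ pᵢ.
−0.10·log₂(0.10) = 0.3322
−0.26·log₂(0.26) = 0.5053
−0.14·log₂(0.14) = 0.3971
−0.21·log₂(0.21) = 0.4728
−0.19·log₂(0.19) = 0.4552
−0.10·log₂(0.10) = 0.3322
Sum ≈ 2.4948 → 2.495 bits.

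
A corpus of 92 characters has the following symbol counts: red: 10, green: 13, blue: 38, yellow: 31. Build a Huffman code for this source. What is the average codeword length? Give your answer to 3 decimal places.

Probabilities are the counts divided by 92.
Repeatedly combine the two least-probable nodes; the expected code length is the sum of the merged weights.
merge 5/46 + 13/92 → 1/4
merge 1/4 + 31/92 → 27/46
merge 19/46 + 27/46 → 1
L = 1/4 + 27/46 + 1 = 169/92 ≈ 1.837 bits/symbol.

1.837 bits/symbol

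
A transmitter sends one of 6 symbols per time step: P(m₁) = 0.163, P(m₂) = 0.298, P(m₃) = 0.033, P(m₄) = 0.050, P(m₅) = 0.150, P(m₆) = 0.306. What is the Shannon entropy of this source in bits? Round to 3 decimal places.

H = −Σ pᵢ log₂ pᵢ.
−0.163·log₂(0.163) = 0.4266
−0.298·log₂(0.298) = 0.5205
−0.033·log₂(0.033) = 0.1624
−0.050·log₂(0.050) = 0.2161
−0.150·log₂(0.150) = 0.4105
−0.306·log₂(0.306) = 0.5228
Sum ≈ 2.2589 → 2.259 bits.

2.259 bits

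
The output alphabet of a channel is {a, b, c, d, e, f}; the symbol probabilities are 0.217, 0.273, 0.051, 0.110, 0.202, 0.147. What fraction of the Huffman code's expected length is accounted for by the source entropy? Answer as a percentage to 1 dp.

Entropy H = −Σ p log₂ p ≈ 2.4317 bits.
Huffman merges: 51/1000+11/100→161/1000; 147/1000+161/1000→77/250; 101/500+217/1000→419/1000; 273/1000+77/250→581/1000; 419/1000+581/1000→1. L = 2469/1000 ≈ 2.4690.
Efficiency = H/L = 2.4317/2.4690 = 98.5%.

98.5%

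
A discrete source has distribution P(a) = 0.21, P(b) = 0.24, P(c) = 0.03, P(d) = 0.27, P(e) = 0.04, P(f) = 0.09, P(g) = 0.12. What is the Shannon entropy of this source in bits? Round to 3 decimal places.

2.494 bits

H = −Σ pᵢ log₂ pᵢ.
−0.21·log₂(0.21) = 0.4728
−0.24·log₂(0.24) = 0.4941
−0.03·log₂(0.03) = 0.1518
−0.27·log₂(0.27) = 0.5100
−0.04·log₂(0.04) = 0.1858
−0.09·log₂(0.09) = 0.3127
−0.12·log₂(0.12) = 0.3671
Sum ≈ 2.4942 → 2.494 bits.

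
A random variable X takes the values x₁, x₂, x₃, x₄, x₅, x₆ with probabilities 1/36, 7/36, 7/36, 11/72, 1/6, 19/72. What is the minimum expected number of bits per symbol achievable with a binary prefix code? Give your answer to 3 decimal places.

2.528 bits/symbol

Repeatedly combine the two least-probable nodes; the expected code length is the sum of the merged weights.
merge 1/36 + 11/72 → 13/72
merge 1/6 + 13/72 → 25/72
merge 7/36 + 7/36 → 7/18
merge 19/72 + 25/72 → 11/18
merge 7/18 + 11/18 → 1
L = 13/72 + 25/72 + 7/18 + 11/18 + 1 = 91/36 ≈ 2.528 bits/symbol.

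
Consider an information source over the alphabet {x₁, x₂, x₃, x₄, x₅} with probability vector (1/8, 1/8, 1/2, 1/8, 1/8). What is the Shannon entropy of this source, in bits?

2 bits

Each probability is a power of 1/2, so log₂(1/p) is an integer.
H = Σ p·log₂(1/p) = 1/8·3 + 1/8·3 + 1/2·1 + 1/8·3 + 1/8·3 = 2 bits.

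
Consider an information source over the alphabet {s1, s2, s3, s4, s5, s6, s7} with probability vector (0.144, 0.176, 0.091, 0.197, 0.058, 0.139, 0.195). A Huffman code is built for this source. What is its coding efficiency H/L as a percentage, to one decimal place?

Entropy H = −Σ p log₂ p ≈ 2.7140 bits.
Huffman merges: 29/500+91/1000→149/1000; 139/1000+18/125→283/1000; 149/1000+22/125→13/40; 39/200+197/1000→49/125; 283/1000+13/40→76/125; 49/125+76/125→1. L = 2757/1000 ≈ 2.7570.
Efficiency = H/L = 2.7140/2.7570 = 98.4%.

98.4%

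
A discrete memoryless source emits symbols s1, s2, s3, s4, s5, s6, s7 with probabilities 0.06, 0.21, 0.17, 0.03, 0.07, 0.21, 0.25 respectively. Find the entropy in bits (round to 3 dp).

2.544 bits

H = −Σ pᵢ log₂ pᵢ.
−0.06·log₂(0.06) = 0.2435
−0.21·log₂(0.21) = 0.4728
−0.17·log₂(0.17) = 0.4346
−0.03·log₂(0.03) = 0.1518
−0.07·log₂(0.07) = 0.2686
−0.21·log₂(0.21) = 0.4728
−0.25·log₂(0.25) = 0.5000
Sum ≈ 2.5441 → 2.544 bits.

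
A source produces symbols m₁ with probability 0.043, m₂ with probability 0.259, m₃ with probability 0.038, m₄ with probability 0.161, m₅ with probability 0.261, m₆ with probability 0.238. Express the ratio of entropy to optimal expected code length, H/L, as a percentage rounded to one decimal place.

Entropy H = −Σ p log₂ p ≈ 2.3022 bits.
Huffman merges: 19/500+43/1000→81/1000; 81/1000+161/1000→121/500; 119/500+121/500→12/25; 259/1000+261/1000→13/25; 12/25+13/25→1. L = 2323/1000 ≈ 2.3230.
Efficiency = H/L = 2.3022/2.3230 = 99.1%.

99.1%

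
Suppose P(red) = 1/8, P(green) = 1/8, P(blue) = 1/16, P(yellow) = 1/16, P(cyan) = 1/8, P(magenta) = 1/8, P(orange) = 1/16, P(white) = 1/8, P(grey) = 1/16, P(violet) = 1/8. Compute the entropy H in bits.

Each probability is a power of 1/2, so log₂(1/p) is an integer.
H = Σ p·log₂(1/p) = 1/8·3 + 1/8·3 + 1/16·4 + 1/16·4 + 1/8·3 + 1/8·3 + 1/16·4 + 1/8·3 + 1/16·4 + 1/8·3 = 3.25 bits.

3.25 bits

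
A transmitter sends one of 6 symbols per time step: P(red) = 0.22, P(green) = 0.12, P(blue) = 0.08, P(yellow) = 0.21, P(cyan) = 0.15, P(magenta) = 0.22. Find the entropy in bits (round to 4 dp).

2.5031 bits

H = −Σ pᵢ log₂ pᵢ.
−0.22·log₂(0.22) = 0.4806
−0.12·log₂(0.12) = 0.3671
−0.08·log₂(0.08) = 0.2915
−0.21·log₂(0.21) = 0.4728
−0.15·log₂(0.15) = 0.4105
−0.22·log₂(0.22) = 0.4806
Sum ≈ 2.5031 → 2.5031 bits.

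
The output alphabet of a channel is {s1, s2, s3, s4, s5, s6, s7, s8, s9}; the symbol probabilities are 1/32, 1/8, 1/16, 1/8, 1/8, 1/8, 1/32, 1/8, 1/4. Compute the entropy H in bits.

Each probability is a power of 1/2, so log₂(1/p) is an integer.
H = Σ p·log₂(1/p) = 1/32·5 + 1/8·3 + 1/16·4 + 1/8·3 + 1/8·3 + 1/8·3 + 1/32·5 + 1/8·3 + 1/4·2 = 2.9375 bits.

2.9375 bits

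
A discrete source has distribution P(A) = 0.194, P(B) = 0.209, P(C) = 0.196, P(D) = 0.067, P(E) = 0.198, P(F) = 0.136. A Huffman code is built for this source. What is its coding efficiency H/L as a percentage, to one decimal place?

96.7%

Entropy H = −Σ p log₂ p ≈ 2.5071 bits.
Huffman merges: 67/1000+17/125→203/1000; 97/500+49/250→39/100; 99/500+203/1000→401/1000; 209/1000+39/100→599/1000; 401/1000+599/1000→1. L = 2593/1000 ≈ 2.5930.
Efficiency = H/L = 2.5071/2.5930 = 96.7%.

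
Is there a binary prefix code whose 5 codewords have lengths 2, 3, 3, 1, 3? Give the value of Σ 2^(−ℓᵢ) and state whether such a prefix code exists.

1.125; no

With common denominator 2^3 = 8: Σ 2^(−ℓᵢ) = 2/8 + 1/8 + 1/8 + 4/8 + 1/8 = 9/8 = 1.125.
Kraft's inequality requires Σ ≤ 1; here Σ = 1.125 > 1, so no such prefix code exists.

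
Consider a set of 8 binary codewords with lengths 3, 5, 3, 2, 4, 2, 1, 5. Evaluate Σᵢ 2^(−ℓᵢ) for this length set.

1.375

With common denominator 2^5 = 32: Σ 2^(−ℓᵢ) = 4/32 + 1/32 + 4/32 + 8/32 + 2/32 + 8/32 + 16/32 + 1/32 = 44/32 = 1.375.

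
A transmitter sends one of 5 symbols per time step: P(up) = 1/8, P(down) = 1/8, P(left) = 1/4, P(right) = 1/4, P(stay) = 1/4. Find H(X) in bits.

Each probability is a power of 1/2, so log₂(1/p) is an integer.
H = Σ p·log₂(1/p) = 1/8·3 + 1/8·3 + 1/4·2 + 1/4·2 + 1/4·2 = 2.25 bits.

2.25 bits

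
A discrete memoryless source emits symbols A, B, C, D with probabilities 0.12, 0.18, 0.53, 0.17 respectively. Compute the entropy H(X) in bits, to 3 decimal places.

H = −Σ pᵢ log₂ pᵢ.
−0.12·log₂(0.12) = 0.3671
−0.18·log₂(0.18) = 0.4453
−0.53·log₂(0.53) = 0.4854
−0.17·log₂(0.17) = 0.4346
Sum ≈ 1.7324 → 1.732 bits.

1.732 bits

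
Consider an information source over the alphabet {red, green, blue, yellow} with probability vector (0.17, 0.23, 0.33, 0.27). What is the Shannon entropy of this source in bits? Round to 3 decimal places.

1.960 bits

H = −Σ pᵢ log₂ pᵢ.
−0.17·log₂(0.17) = 0.4346
−0.23·log₂(0.23) = 0.4877
−0.33·log₂(0.33) = 0.5278
−0.27·log₂(0.27) = 0.5100
Sum ≈ 1.9601 → 1.960 bits.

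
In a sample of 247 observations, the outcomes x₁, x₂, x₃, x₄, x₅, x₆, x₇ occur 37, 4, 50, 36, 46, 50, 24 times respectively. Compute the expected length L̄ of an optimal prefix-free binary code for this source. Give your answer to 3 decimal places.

Probabilities are the counts divided by 247.
Repeatedly combine the two least-probable nodes; the expected code length is the sum of the merged weights.
merge 4/247 + 24/247 → 28/247
merge 28/247 + 36/247 → 64/247
merge 37/247 + 46/247 → 83/247
merge 50/247 + 50/247 → 100/247
merge 64/247 + 83/247 → 147/247
merge 100/247 + 147/247 → 1
L = 28/247 + 64/247 + 83/247 + 100/247 + 147/247 + 1 = 669/247 ≈ 2.709 bits/symbol.

2.709 bits/symbol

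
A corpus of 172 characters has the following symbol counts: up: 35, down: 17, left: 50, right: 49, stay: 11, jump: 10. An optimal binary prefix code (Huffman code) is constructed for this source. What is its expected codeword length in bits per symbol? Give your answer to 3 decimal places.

2.343 bits/symbol

Probabilities are the counts divided by 172.
Repeatedly combine the two least-probable nodes; the expected code length is the sum of the merged weights.
merge 5/86 + 11/172 → 21/172
merge 17/172 + 21/172 → 19/86
merge 35/172 + 19/86 → 73/172
merge 49/172 + 25/86 → 99/172
merge 73/172 + 99/172 → 1
L = 21/172 + 19/86 + 73/172 + 99/172 + 1 = 403/172 ≈ 2.343 bits/symbol.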